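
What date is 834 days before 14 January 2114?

3 October 2111

Count 834 days before January 14, 2114:
Day-of-year of October 3, 2111: 276.
Day-of-year of January 14, 2114: 14.
2111 has 365 days, so 365 − 276 = 89 days remain in 2111.
Full years: 2112: 366; 2113: 365. Sum = 731.
Total: 89 + 731 + 14 = 834 days.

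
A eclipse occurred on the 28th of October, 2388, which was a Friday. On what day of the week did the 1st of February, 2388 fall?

Monday

Count forward from the earlier date (February 1, 2388) to the later (October 28, 2388):
February 2388: 29 − 1 = 28 days remain (2388 is a leap year, so February has 29 days).
Then March (31), April (30), May (31), June (30), July (31), August (31), September (30): 31 + 30 + 31 + 30 + 31 + 31 + 30 = 214 days.
October 1–28, 2388: 28 days.
Total: 28 + 214 + 28 = 270 days.
270 mod 7 = 4, so 4 days before Friday is Monday.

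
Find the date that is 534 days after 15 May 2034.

31 October 2035

Count 534 days after May 15, 2034:
Day-of-year of May 15, 2034: 135.
Day-of-year of October 31, 2035: 304.
2034 has 365 days, so 365 − 135 = 230 days remain in 2034.
Total: 230 + 304 = 534 days.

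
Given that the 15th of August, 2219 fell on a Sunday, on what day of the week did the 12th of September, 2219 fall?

Sunday

August 2219: 31 − 15 = 16 days remain.
September 1–12, 2219: 12 days.
Total: 16 + 12 = 28 days.
28 is a multiple of 7, so the 12th of September, 2219 falls on the same weekday: Sunday.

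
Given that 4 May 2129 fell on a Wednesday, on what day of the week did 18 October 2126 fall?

Friday

Count forward from the earlier date (October 18, 2126) to the later (May 4, 2129):
Day-of-year of October 18, 2126: 291.
Day-of-year of May 4, 2129: 124.
2126 has 365 days, so 365 − 291 = 74 days remain in 2126.
Full years: 2127: 365; 2128: 366. Sum = 731.
Total: 74 + 731 + 124 = 929 days.
929 mod 7 = 5, so 5 days before Wednesday is Friday.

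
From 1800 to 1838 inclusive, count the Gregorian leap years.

Years divisible by 4 in [1800, 1838]: 1800, 1804, 1808, 1812, 1816, 1820, 1824, 1828, 1832, 1836.
Of these, 1800 is divisible by 100 but not 400, so not leap.
Leap years: 10 − 1 = 9.

9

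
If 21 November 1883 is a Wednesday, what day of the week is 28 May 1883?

Monday

Count forward from the earlier date (May 28, 1883) to the later (November 21, 1883):
May 1883: 31 − 28 = 3 days remain.
Then June (30), July (31), August (31), September (30), October (31): 30 + 31 + 31 + 30 + 31 = 153 days.
November 1–21, 1883: 21 days.
Total: 3 + 153 + 21 = 177 days.
177 mod 7 = 2, so 2 days before Wednesday is Monday.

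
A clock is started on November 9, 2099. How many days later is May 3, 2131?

Day-of-year of November 9, 2099: 313.
Day-of-year of May 3, 2131: 123.
2099 has 365 days, so 365 − 313 = 52 days remain in 2099.
Full years 2100–2130: 24 common + 7 leap = 24×365 + 7×366 = 11322 days.
Total: 52 + 11322 + 123 = 11497 days.

11497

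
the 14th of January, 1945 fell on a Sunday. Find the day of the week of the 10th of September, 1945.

Monday

January 1945: 31 − 14 = 17 days remain.
Then February 1945 (28), March (31), April (30), May (31), June (30), July (31), August (31): 28 + 31 + 30 + 31 + 30 + 31 + 31 = 212 days.
September 1–10, 1945: 10 days.
Total: 17 + 212 + 10 = 239 days.
239 mod 7 = 1, so 1 day after Sunday is Monday.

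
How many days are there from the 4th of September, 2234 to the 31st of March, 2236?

574

September 2234: 30 − 4 = 26 days remain.
Then 17 full months totalling 517 days.
March 1–31, 2236: 31 days.
Total: 26 + 517 + 31 = 574 days.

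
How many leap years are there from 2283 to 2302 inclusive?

4

Years divisible by 4 in [2283, 2302]: 2284, 2288, 2292, 2296, 2300.
Of these, 2300 is divisible by 100 but not 400, so not leap.
Leap years: 5 − 1 = 4.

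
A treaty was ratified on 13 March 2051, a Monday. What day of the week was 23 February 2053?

Day-of-year of March 13, 2051: 72.
Day-of-year of February 23, 2053: 54.
2051 has 365 days, so 365 − 72 = 293 days remain in 2051.
Full years: 2052: 366. Sum = 366.
Total: 293 + 366 + 54 = 713 days.
713 mod 7 = 6, so 6 days after Monday is Sunday.

Sunday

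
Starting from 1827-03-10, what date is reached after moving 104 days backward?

1826-11-26

Count 104 days before March 10, 1827:
Day-of-year of November 26, 1826: 330.
Day-of-year of March 10, 1827: 69.
1826 has 365 days, so 365 − 330 = 35 days remain in 1826.
Total: 35 + 69 = 104 days.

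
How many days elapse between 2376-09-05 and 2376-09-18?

Within September 2376: 18 − 5 = 13 days.

13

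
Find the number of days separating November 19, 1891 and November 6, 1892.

November 1891: 30 − 19 = 11 days remain.
Then 11 full months totalling 336 days.
November 1–6, 1892: 6 days.
Total: 11 + 336 + 6 = 353 days.

353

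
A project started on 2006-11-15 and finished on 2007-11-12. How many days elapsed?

November 2006: 30 − 15 = 15 days remain.
Then 11 full months totalling 335 days.
November 1–12, 2007: 12 days.
Total: 15 + 335 + 12 = 362 days.

362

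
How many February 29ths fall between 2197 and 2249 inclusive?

12

Years divisible by 4: 2200, 2204, …, 2248 — 13 in all.
Of these, 2200 is divisible by 100 but not 400, so not leap.
Leap years: 13 − 1 = 12.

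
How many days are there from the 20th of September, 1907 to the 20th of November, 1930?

From September 20, 1907 to September 20, 1930: 23 years, of which 6 contain a Feb 29 — 17×365 + 6×366 = 8401 days.
September 1930: 30 − 20 = 10 days remain.
Then October (31): 31 days.
November 1–20, 1930: 20 days.
Residual: 61 days.
Total: 8462 days.

8462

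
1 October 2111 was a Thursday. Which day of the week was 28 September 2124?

From October 1, 2111 to October 1, 2123: 12 years, of which 3 contain a Feb 29 — 9×365 + 3×366 = 4383 days.
October 2123: 31 − 1 = 30 days remain.
Then 10 full months totalling 305 days.
September 1–28, 2124: 28 days.
Residual: 363 days.
Total: 4746 days.
4746 is a multiple of 7, so 28 September 2124 falls on the same weekday: Thursday.

Thursday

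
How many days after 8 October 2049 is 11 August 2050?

307

October 2049: 31 − 8 = 23 days remain.
Then 9 full months totalling 273 days.
August 1–11, 2050: 11 days.
Total: 23 + 273 + 11 = 307 days.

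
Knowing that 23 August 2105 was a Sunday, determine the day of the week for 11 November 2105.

August 2105: 31 − 23 = 8 days remain.
Then September (30), October (31): 30 + 31 = 61 days.
November 1–11, 2105: 11 days.
Total: 8 + 61 + 11 = 80 days.
80 mod 7 = 3, so 3 days after Sunday is Wednesday.

Wednesday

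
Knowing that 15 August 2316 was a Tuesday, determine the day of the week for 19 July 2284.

Count forward from the earlier date (July 19, 2284) to the later (August 15, 2316):
Day-of-year of July 19, 2284: 201.
Day-of-year of August 15, 2316: 228.
2284 has 366 days, so 366 − 201 = 165 days remain in 2284.
Full years 2285–2315: 25 common + 6 leap = 25×365 + 6×366 = 11321 days.
Total: 165 + 11321 + 228 = 11714 days.
11714 mod 7 = 3, so 3 days before Tuesday is Saturday.

Saturday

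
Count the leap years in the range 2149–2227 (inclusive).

18

Years divisible by 4: 2152, 2156, …, 2224 — 19 in all.
Of these, 2200 is divisible by 100 but not 400, so not leap.
Leap years: 19 − 1 = 18.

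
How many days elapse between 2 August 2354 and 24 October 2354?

August 2354: 31 − 2 = 29 days remain.
Then September (30): 30 days.
October 1–24, 2354: 24 days.
Total: 29 + 30 + 24 = 83 days.

83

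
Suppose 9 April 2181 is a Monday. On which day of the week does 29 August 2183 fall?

April 9, 2181 → April 9, 2182: 365 days.
April 9, 2182 → April 9, 2183: 365 days.
April 2183: 30 − 9 = 21 days remain.
Then May (31), June (30), July (31): 31 + 30 + 31 = 92 days.
August 1–29, 2183: 29 days.
Residual: 142 days.
Total: 872 days.
872 mod 7 = 4, so 4 days after Monday is Friday.

Friday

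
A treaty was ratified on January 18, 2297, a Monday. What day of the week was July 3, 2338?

Sunday

From January 18, 2297 to January 18, 2338: 41 years, of which 9 contain a Feb 29 — 32×365 + 9×366 = 14974 days.
(2300 is not a leap year (divisible by 100 but not 400).)
January 2338: 31 − 18 = 13 days remain.
Then February 2338 (28), March (31), April (30), May (31), June (30): 28 + 31 + 30 + 31 + 30 = 150 days.
July 1–3, 2338: 3 days.
Residual: 166 days.
Total: 15140 days.
15140 mod 7 = 6, so 6 days after Monday is Sunday.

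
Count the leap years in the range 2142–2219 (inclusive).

Years divisible by 4: 2144, 2148, …, 2216 — 19 in all.
Of these, 2200 is divisible by 100 but not 400, so not leap.
Leap years: 19 − 1 = 18.

18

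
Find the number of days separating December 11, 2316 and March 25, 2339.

8139

Day-of-year of December 11, 2316: 346.
Day-of-year of March 25, 2339: 84.
2316 has 366 days, so 366 − 346 = 20 days remain in 2316.
Full years 2317–2338: 17 common + 5 leap = 17×365 + 5×366 = 8035 days.
Total: 20 + 8035 + 84 = 8139 days.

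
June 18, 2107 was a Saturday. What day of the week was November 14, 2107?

June 2107: 30 − 18 = 12 days remain.
Then July (31), August (31), September (30), October (31): 31 + 31 + 30 + 31 = 123 days.
November 1–14, 2107: 14 days.
Total: 12 + 123 + 14 = 149 days.
149 mod 7 = 2, so 2 days after Saturday is Monday.

Monday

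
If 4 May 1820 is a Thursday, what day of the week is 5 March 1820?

Sunday

Count forward from the earlier date (March 5, 1820) to the later (May 4, 1820):
March 1820: 31 − 5 = 26 days remain.
Then April (30): 30 days.
May 1–4, 1820: 4 days.
Total: 26 + 30 + 4 = 60 days.
60 mod 7 = 4, so 4 days before Thursday is Sunday.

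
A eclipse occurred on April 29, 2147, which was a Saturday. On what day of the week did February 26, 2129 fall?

Count forward from the earlier date (February 26, 2129) to the later (April 29, 2147):
From February 26, 2129 to February 26, 2147: 18 years, of which 4 contain a Feb 29 — 14×365 + 4×366 = 6574 days.
February 2147: 28 − 26 = 2 days remain (2147 is not a leap year, so February has 28 days).
Then March (31): 31 days.
April 1–29, 2147: 29 days.
Residual: 62 days.
Total: 6636 days.
6636 is a multiple of 7, so February 26, 2129 falls on the same weekday: Saturday.

Saturday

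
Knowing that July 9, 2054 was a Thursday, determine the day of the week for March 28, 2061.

July 9, 2054 → July 9, 2055: 365 days.
July 9, 2055 → July 9, 2056: 366 days (2056 is a leap year).
July 9, 2056 → July 9, 2057: 365 days.
July 9, 2057 → July 9, 2058: 365 days.
July 9, 2058 → July 9, 2059: 365 days.
July 9, 2059 → July 9, 2060: 366 days (2060 is a leap year).
July 2060: 31 − 9 = 22 days remain.
Then August (31), September (30), October (31), November (30), December (31), January (31), February 2061 (28): 31 + 30 + 31 + 30 + 31 + 31 + 28 = 212 days.
March 1–28, 2061: 28 days.
Residual: 262 days.
Total: 2454 days.
2454 mod 7 = 4, so 4 days after Thursday is Monday.

Monday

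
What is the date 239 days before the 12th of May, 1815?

the 15th of September, 1814

Count 239 days before May 12, 1815:
Day-of-year of September 15, 1814: 258.
Day-of-year of May 12, 1815: 132.
1814 has 365 days, so 365 − 258 = 107 days remain in 1814.
Total: 107 + 132 = 239 days.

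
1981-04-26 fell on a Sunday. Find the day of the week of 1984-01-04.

Wednesday

April 26, 1981 → April 26, 1982: 365 days.
April 26, 1982 → April 26, 1983: 365 days.
April 1983: 30 − 26 = 4 days remain.
Then May (31), June (30), July (31), August (31), September (30), October (31), November (30), December (31): 31 + 30 + 31 + 31 + 30 + 31 + 30 + 31 = 245 days.
January 1–4, 1984: 4 days.
Residual: 253 days.
Total: 983 days.
983 mod 7 = 3, so 3 days after Sunday is Wednesday.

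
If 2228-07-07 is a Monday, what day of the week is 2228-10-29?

Wednesday

July 2228: 31 − 7 = 24 days remain.
Then August (31), September (30): 31 + 30 = 61 days.
October 1–29, 2228: 29 days.
Total: 24 + 61 + 29 = 114 days.
114 mod 7 = 2, so 2 days after Monday is Wednesday.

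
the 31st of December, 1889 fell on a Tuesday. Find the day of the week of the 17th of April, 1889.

Count forward from the earlier date (April 17, 1889) to the later (December 31, 1889):
April 1889: 30 − 17 = 13 days remain.
Then May (31), June (30), July (31), August (31), September (30), October (31), November (30): 31 + 30 + 31 + 31 + 30 + 31 + 30 = 214 days.
December 1–31, 1889: 31 days.
Total: 13 + 214 + 31 = 258 days.
258 mod 7 = 6, so 6 days before Tuesday is Wednesday.

Wednesday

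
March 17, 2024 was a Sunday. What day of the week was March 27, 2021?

Count forward from the earlier date (March 27, 2021) to the later (March 17, 2024):
Day-of-year of March 27, 2021: 86.
Day-of-year of March 17, 2024: 77.
2021 has 365 days, so 365 − 86 = 279 days remain in 2021.
Full years: 2022: 365; 2023: 365. Sum = 730.
Total: 279 + 730 + 77 = 1086 days.
1086 mod 7 = 1, so 1 day before Sunday is Saturday.

Saturday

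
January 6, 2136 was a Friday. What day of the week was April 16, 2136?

Monday

January 2136: 31 − 6 = 25 days remain.
Then February 2136 (29), March (31): 29 + 31 = 60 days.
April 1–16, 2136: 16 days.
Total: 25 + 60 + 16 = 101 days.
101 mod 7 = 3, so 3 days after Friday is Monday.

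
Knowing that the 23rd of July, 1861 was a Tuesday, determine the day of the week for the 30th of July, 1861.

Tuesday

Within July 1861: 30 − 23 = 7 days.
7 is a multiple of 7, so the 30th of July, 1861 falls on the same weekday: Tuesday.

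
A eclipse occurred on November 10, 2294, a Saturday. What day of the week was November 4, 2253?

Friday

Count forward from the earlier date (November 4, 2253) to the later (November 10, 2294):
From November 4, 2253 to November 4, 2294: 41 years, of which 10 contain a Feb 29 — 31×365 + 10×366 = 14975 days.
Within November 2294: 10 − 4 = 6 days.
Total: 14981 days.
14981 mod 7 = 1, so 1 day before Saturday is Friday.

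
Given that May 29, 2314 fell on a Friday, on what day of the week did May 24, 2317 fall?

Day-of-year of May 29, 2314: 149.
Day-of-year of May 24, 2317: 144.
2314 has 365 days, so 365 − 149 = 216 days remain in 2314.
Full years: 2315: 365; 2316: 366. Sum = 731.
Total: 216 + 731 + 144 = 1091 days.
1091 mod 7 = 6, so 6 days after Friday is Thursday.

Thursday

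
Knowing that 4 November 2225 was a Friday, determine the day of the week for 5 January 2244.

Friday

Day-of-year of November 4, 2225: 308.
Day-of-year of January 5, 2244: 5.
2225 has 365 days, so 365 − 308 = 57 days remain in 2225.
Full years 2226–2243: 14 common + 4 leap = 14×365 + 4×366 = 6574 days.
Total: 57 + 6574 + 5 = 6636 days.
6636 is a multiple of 7, so 5 January 2244 falls on the same weekday: Friday.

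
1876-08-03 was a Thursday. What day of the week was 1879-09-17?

August 3, 1876 → August 3, 1877: 365 days.
August 3, 1877 → August 3, 1878: 365 days.
August 3, 1878 → August 3, 1879: 365 days.
August 1879: 31 − 3 = 28 days remain.
September 1–17, 1879: 17 days.
Residual: 45 days.
Total: 1140 days.
1140 mod 7 = 6, so 6 days after Thursday is Wednesday.

Wednesday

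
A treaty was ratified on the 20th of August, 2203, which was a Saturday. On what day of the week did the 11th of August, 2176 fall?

Count forward from the earlier date (August 11, 2176) to the later (August 20, 2203):
Day-of-year of August 11, 2176: 224.
Day-of-year of August 20, 2203: 232.
2176 has 366 days, so 366 − 224 = 142 days remain in 2176.
Full years 2177–2202: 21 common + 5 leap = 21×365 + 5×366 = 9495 days.
Total: 142 + 9495 + 232 = 9869 days.
9869 mod 7 = 6, so 6 days before Saturday is Sunday.

Sunday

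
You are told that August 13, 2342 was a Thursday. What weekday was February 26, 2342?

Count forward from the earlier date (February 26, 2342) to the later (August 13, 2342):
February 2342: 28 − 26 = 2 days remain (2342 is not a leap year, so February has 28 days).
Then March (31), April (30), May (31), June (30), July (31): 31 + 30 + 31 + 30 + 31 = 153 days.
August 1–13, 2342: 13 days.
Total: 2 + 153 + 13 = 168 days.
168 is a multiple of 7, so February 26, 2342 falls on the same weekday: Thursday.

Thursday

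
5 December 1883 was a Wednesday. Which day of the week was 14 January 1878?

Monday

Count forward from the earlier date (January 14, 1878) to the later (December 5, 1883):
January 14, 1878 → January 14, 1879: 365 days.
January 14, 1879 → January 14, 1880: 365 days.
January 14, 1880 → January 14, 1881: 366 days (1880 is a leap year).
January 14, 1881 → January 14, 1882: 365 days.
January 14, 1882 → January 14, 1883: 365 days.
January 1883: 31 − 14 = 17 days remain.
Then 10 full months totalling 303 days.
December 1–5, 1883: 5 days.
Residual: 325 days.
Total: 2151 days.
2151 mod 7 = 2, so 2 days before Wednesday is Monday.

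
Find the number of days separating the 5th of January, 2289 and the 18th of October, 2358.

Day-of-year of January 5, 2289: 5.
Day-of-year of October 18, 2358: 291.
2289 has 365 days, so 365 − 5 = 360 days remain in 2289.
Full years 2290–2357: 52 common + 16 leap = 52×365 + 16×366 = 24836 days.
Total: 360 + 24836 + 291 = 25487 days.

25487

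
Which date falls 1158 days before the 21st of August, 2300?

the 19th of June, 2297

Count 1158 days before August 21, 2300:
Day-of-year of June 19, 2297: 170.
Day-of-year of August 21, 2300: 233.
2297 has 365 days, so 365 − 170 = 195 days remain in 2297.
Full years: 2298: 365; 2299: 365. Sum = 730.
Total: 195 + 730 + 233 = 1158 days.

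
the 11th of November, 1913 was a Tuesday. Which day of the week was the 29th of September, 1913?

Monday

Count forward from the earlier date (September 29, 1913) to the later (November 11, 1913):
September 1913: 30 − 29 = 1 day remains.
Then October (31): 31 days.
November 1–11, 1913: 11 days.
Total: 1 + 31 + 11 = 43 days.
43 mod 7 = 1, so 1 day before Tuesday is Monday.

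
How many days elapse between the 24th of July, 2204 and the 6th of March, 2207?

Day-of-year of July 24, 2204: 206.
Day-of-year of March 6, 2207: 65.
2204 has 366 days, so 366 − 206 = 160 days remain in 2204.
Full years: 2205: 365; 2206: 365. Sum = 730.
Total: 160 + 730 + 65 = 955 days.

955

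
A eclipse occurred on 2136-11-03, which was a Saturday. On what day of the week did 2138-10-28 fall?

November 3, 2136 → November 3, 2137: 365 days.
November 2137: 30 − 3 = 27 days remain.
Then 10 full months totalling 304 days.
October 1–28, 2138: 28 days.
Residual: 359 days.
Total: 724 days.
724 mod 7 = 3, so 3 days after Saturday is Tuesday.

Tuesday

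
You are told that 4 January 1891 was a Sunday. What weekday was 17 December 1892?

Saturday

January 4, 1891 → January 4, 1892: 365 days.
January 1892: 31 − 4 = 27 days remain.
Then 10 full months totalling 304 days.
December 1–17, 1892: 17 days.
Residual: 348 days.
Total: 713 days.
713 mod 7 = 6, so 6 days after Sunday is Saturday.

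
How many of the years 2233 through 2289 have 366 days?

14

Years divisible by 4: 2236, 2240, …, 2288 — 14 in all.
No century exceptions apply. Count: 14.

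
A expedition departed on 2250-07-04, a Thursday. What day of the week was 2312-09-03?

From July 4, 2250 to July 4, 2312: 62 years, of which 15 contain a Feb 29 — 47×365 + 15×366 = 22645 days.
(2300 is not a leap year (divisible by 100 but not 400).)
July 2312: 31 − 4 = 27 days remain.
Then August (31): 31 days.
September 1–3, 2312: 3 days.
Residual: 61 days.
Total: 22706 days.
22706 mod 7 = 5, so 5 days after Thursday is Tuesday.

Tuesday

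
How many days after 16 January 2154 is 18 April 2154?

92

January 2154: 31 − 16 = 15 days remain.
Then February 2154 (28), March (31): 28 + 31 = 59 days.
April 1–18, 2154: 18 days.
Total: 15 + 59 + 18 = 92 days.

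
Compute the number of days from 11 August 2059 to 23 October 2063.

Day-of-year of August 11, 2059: 223.
Day-of-year of October 23, 2063: 296.
2059 has 365 days, so 365 − 223 = 142 days remain in 2059.
Full years: 2060: 366; 2061: 365; 2062: 365. Sum = 1096.
Total: 142 + 1096 + 296 = 1534 days.

1534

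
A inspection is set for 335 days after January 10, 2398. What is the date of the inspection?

December 11, 2398

Count 335 days after January 10, 2398:
January 2398: 31 − 10 = 21 days remain.
Then 10 full months totalling 303 days.
December 1–11, 2398: 11 days.
Total: 21 + 303 + 11 = 335 days.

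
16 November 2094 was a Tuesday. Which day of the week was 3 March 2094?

Wednesday

Count forward from the earlier date (March 3, 2094) to the later (November 16, 2094):
March 2094: 31 − 3 = 28 days remain.
Then April (30), May (31), June (30), July (31), August (31), September (30), October (31): 30 + 31 + 30 + 31 + 31 + 30 + 31 = 214 days.
November 1–16, 2094: 16 days.
Total: 28 + 214 + 16 = 258 days.
258 mod 7 = 6, so 6 days before Tuesday is Wednesday.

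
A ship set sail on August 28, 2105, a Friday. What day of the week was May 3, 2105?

Count forward from the earlier date (May 3, 2105) to the later (August 28, 2105):
May 2105: 31 − 3 = 28 days remain.
Then June (30), July (31): 30 + 31 = 61 days.
August 1–28, 2105: 28 days.
Total: 28 + 61 + 28 = 117 days.
117 mod 7 = 5, so 5 days before Friday is Sunday.

Sunday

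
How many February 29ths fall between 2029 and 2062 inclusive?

8

Years divisible by 4 in [2029, 2062]: 2032, 2036, 2040, 2044, 2048, 2052, 2056, 2060.
No century exceptions apply. Count: 8.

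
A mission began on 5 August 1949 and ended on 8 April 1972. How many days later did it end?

8282

From August 5, 1949 to August 5, 1971: 22 years, of which 5 contain a Feb 29 — 17×365 + 5×366 = 8035 days.
August 1971: 31 − 5 = 26 days remain.
Then September (30), October (31), November (30), December (31), January (31), February 1972 (29), March (31): 30 + 31 + 30 + 31 + 31 + 29 + 31 = 213 days.
April 1–8, 1972: 8 days.
Residual: 247 days.
Total: 8282 days.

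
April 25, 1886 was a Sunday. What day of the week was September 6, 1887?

Tuesday

April 25, 1886 → April 25, 1887: 365 days.
April 1887: 30 − 25 = 5 days remain.
Then May (31), June (30), July (31), August (31): 31 + 30 + 31 + 31 = 123 days.
September 1–6, 1887: 6 days.
Residual: 134 days.
Total: 499 days.
499 mod 7 = 2, so 2 days after Sunday is Tuesday.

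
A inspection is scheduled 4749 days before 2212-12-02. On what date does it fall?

2199-12-01

Count 4749 days before December 2, 2212:
Day-of-year of December 1, 2199: 335.
Day-of-year of December 2, 2212: 337.
2199 has 365 days, so 365 − 335 = 30 days remain in 2199.
Full years 2200–2211: 10 common + 2 leap = 10×365 + 2×366 = 4382 days.
Total: 30 + 4382 + 337 = 4749 days.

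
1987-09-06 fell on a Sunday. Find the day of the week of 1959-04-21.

Tuesday

Count forward from the earlier date (April 21, 1959) to the later (September 6, 1987):
From April 21, 1959 to April 21, 1987: 28 years, of which 7 contain a Feb 29 — 21×365 + 7×366 = 10227 days.
April 1987: 30 − 21 = 9 days remain.
Then May (31), June (30), July (31), August (31): 31 + 30 + 31 + 31 = 123 days.
September 1–6, 1987: 6 days.
Residual: 138 days.
Total: 10365 days.
10365 mod 7 = 5, so 5 days before Sunday is Tuesday.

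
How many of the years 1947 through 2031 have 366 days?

Years divisible by 4: 1948, 1952, …, 2028 — 21 in all.
2000 is divisible by 400, so still leap.
No century exceptions apply. Count: 21.

21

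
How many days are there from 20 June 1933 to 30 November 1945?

4546

From June 20, 1933 to June 20, 1945: 12 years, of which 3 contain a Feb 29 — 9×365 + 3×366 = 4383 days.
June 1945: 30 − 20 = 10 days remain.
Then July (31), August (31), September (30), October (31): 31 + 31 + 30 + 31 = 123 days.
November 1–30, 1945: 30 days.
Residual: 163 days.
Total: 4546 days.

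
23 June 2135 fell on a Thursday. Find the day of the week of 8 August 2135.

June 2135: 30 − 23 = 7 days remain.
Then July (31): 31 days.
August 1–8, 2135: 8 days.
Total: 7 + 31 + 8 = 46 days.
46 mod 7 = 4, so 4 days after Thursday is Monday.

Monday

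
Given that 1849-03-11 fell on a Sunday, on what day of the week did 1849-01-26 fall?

Friday

Count forward from the earlier date (January 26, 1849) to the later (March 11, 1849):
January 1849: 31 − 26 = 5 days remain.
Then February 1849 (28): 28 days.
March 1–11, 1849: 11 days.
Total: 5 + 28 + 11 = 44 days.
44 mod 7 = 2, so 2 days before Sunday is Friday.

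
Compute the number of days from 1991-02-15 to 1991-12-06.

294

February 1991: 28 − 15 = 13 days remain (1991 is not a leap year, so February has 28 days).
Then 9 full months totalling 275 days.
December 1–6, 1991: 6 days.
Total: 13 + 275 + 6 = 294 days.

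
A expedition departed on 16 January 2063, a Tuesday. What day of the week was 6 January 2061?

Thursday

Count forward from the earlier date (January 6, 2061) to the later (January 16, 2063):
Day-of-year of January 6, 2061: 6.
Day-of-year of January 16, 2063: 16.
2061 has 365 days, so 365 − 6 = 359 days remain in 2061.
Full years: 2062: 365. Sum = 365.
Total: 359 + 365 + 16 = 740 days.
740 mod 7 = 5, so 5 days before Tuesday is Thursday.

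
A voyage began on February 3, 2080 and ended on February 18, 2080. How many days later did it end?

15

Within February 2080: 18 − 3 = 15 days.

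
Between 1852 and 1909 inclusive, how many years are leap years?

14

Years divisible by 4: 1852, 1856, …, 1908 — 15 in all.
Of these, 1900 is divisible by 100 but not 400, so not leap.
Leap years: 15 − 1 = 14.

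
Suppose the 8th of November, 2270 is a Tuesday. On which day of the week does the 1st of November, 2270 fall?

Tuesday

Count forward from the earlier date (November 1, 2270) to the later (November 8, 2270):
Within November 2270: 8 − 1 = 7 days.
7 is a multiple of 7, so the 1st of November, 2270 falls on the same weekday: Tuesday.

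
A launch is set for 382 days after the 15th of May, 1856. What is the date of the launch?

the 1st of June, 1857

Count 382 days after May 15, 1856:
May 1856: 31 − 15 = 16 days remain.
Then 12 full months totalling 365 days.
June 1, 1857: 1 day.
Total: 16 + 365 + 1 = 382 days.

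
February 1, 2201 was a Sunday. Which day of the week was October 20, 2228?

Monday

Day-of-year of February 1, 2201: 32.
Day-of-year of October 20, 2228: 294.
2201 has 365 days, so 365 − 32 = 333 days remain in 2201.
Full years 2202–2227: 20 common + 6 leap = 20×365 + 6×366 = 9496 days.
Total: 333 + 9496 + 294 = 10123 days.
10123 mod 7 = 1, so 1 day after Sunday is Monday.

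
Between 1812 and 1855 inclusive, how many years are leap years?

Years divisible by 4 in [1812, 1855]: 1812, 1816, 1820, 1824, 1828, 1832, 1836, 1840, 1844, 1848, 1852.
No century exceptions apply. Count: 11.

11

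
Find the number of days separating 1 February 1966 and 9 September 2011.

16656

From February 1, 1966 to February 1, 2011: 45 years, of which 11 contain a Feb 29 — 34×365 + 11×366 = 16436 days.
(2000 is a leap year (divisible by 400).)
February 2011: 28 − 1 = 27 days remain (2011 is not a leap year, so February has 28 days).
Then March (31), April (30), May (31), June (30), July (31), August (31): 31 + 30 + 31 + 30 + 31 + 31 = 184 days.
September 1–9, 2011: 9 days.
Residual: 220 days.
Total: 16656 days.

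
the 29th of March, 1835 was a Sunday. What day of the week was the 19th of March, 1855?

Day-of-year of March 29, 1835: 88.
Day-of-year of March 19, 1855: 78.
1835 has 365 days, so 365 − 88 = 277 days remain in 1835.
Full years 1836–1854: 14 common + 5 leap = 14×365 + 5×366 = 6940 days.
Total: 277 + 6940 + 78 = 7295 days.
7295 mod 7 = 1, so 1 day after Sunday is Monday.

Monday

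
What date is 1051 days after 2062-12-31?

2065-11-16

Count 1051 days after December 31, 2062:
Day-of-year of December 31, 2062: 365.
Day-of-year of November 16, 2065: 320.
2062 has 365 days, so 365 − 365 = 0 days remain in 2062.
Full years: 2063: 365; 2064: 366. Sum = 731.
Total: 0 + 731 + 320 = 1051 days.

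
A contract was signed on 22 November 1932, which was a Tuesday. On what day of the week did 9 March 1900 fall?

Friday

Count forward from the earlier date (March 9, 1900) to the later (November 22, 1932):
Day-of-year of March 9, 1900: 68.
Day-of-year of November 22, 1932: 327.
1900 has 365 days, so 365 − 68 = 297 days remain in 1900.
Full years 1901–1931: 24 common + 7 leap = 24×365 + 7×366 = 11322 days.
Total: 297 + 11322 + 327 = 11946 days.
11946 mod 7 = 4, so 4 days before Tuesday is Friday.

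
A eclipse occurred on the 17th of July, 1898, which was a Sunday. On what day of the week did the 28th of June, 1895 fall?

Friday

Count forward from the earlier date (June 28, 1895) to the later (July 17, 1898):
June 28, 1895 → June 28, 1896: 366 days (1896 is a leap year).
June 28, 1896 → June 28, 1897: 365 days.
June 28, 1897 → June 28, 1898: 365 days.
June 1898: 30 − 28 = 2 days remain.
July 1–17, 1898: 17 days.
Residual: 19 days.
Total: 1115 days.
1115 mod 7 = 2, so 2 days before Sunday is Friday.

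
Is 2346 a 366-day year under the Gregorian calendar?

2346 is not a leap year.

No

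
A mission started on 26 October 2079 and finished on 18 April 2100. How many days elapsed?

From October 26, 2079 to October 26, 2099: 20 years, of which 5 contain a Feb 29 — 15×365 + 5×366 = 7305 days.
October 2099: 31 − 26 = 5 days remain.
Then November (30), December (31), January (31), February 2100 (28), March (31): 30 + 31 + 31 + 28 + 31 = 151 days.
April 1–18, 2100: 18 days.
Residual: 174 days.
Total: 7479 days.

7479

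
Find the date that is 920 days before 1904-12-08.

1902-06-02

Count 920 days before December 8, 1904:
Day-of-year of June 2, 1902: 153.
Day-of-year of December 8, 1904: 343.
1902 has 365 days, so 365 − 153 = 212 days remain in 1902.
Full years: 1903: 365. Sum = 365.
Total: 212 + 365 + 343 = 920 days.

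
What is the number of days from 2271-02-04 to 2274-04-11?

Day-of-year of February 4, 2271: 35.
Day-of-year of April 11, 2274: 101.
2271 has 365 days, so 365 − 35 = 330 days remain in 2271.
Full years: 2272: 366; 2273: 365. Sum = 731.
Total: 330 + 731 + 101 = 1162 days.

1162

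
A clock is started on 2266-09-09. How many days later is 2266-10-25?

46

September 2266: 30 − 9 = 21 days remain.
October 1–25, 2266: 25 days.
Total: 21 + 25 = 46 days.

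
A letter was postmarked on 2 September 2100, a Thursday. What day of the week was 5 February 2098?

Wednesday

Count forward from the earlier date (February 5, 2098) to the later (September 2, 2100):
Day-of-year of February 5, 2098: 36.
Day-of-year of September 2, 2100: 245.
2098 has 365 days, so 365 − 36 = 329 days remain in 2098.
Full years: 2099: 365. Sum = 365.
Total: 329 + 365 + 245 = 939 days.
939 mod 7 = 1, so 1 day before Thursday is Wednesday.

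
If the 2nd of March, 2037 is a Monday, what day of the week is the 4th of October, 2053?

Saturday

From March 2, 2037 to March 2, 2053: 16 years, of which 4 contain a Feb 29 — 12×365 + 4×366 = 5844 days.
March 2053: 31 − 2 = 29 days remain.
Then April (30), May (31), June (30), July (31), August (31), September (30): 30 + 31 + 30 + 31 + 31 + 30 = 183 days.
October 1–4, 2053: 4 days.
Residual: 216 days.
Total: 6060 days.
6060 mod 7 = 5, so 5 days after Monday is Saturday.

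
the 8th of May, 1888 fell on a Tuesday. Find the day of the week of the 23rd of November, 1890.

Sunday

Day-of-year of May 8, 1888: 129.
Day-of-year of November 23, 1890: 327.
1888 has 366 days, so 366 − 129 = 237 days remain in 1888.
Full years: 1889: 365. Sum = 365.
Total: 237 + 365 + 327 = 929 days.
929 mod 7 = 5, so 5 days after Tuesday is Sunday.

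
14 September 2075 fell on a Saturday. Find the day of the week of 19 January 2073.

Count forward from the earlier date (January 19, 2073) to the later (September 14, 2075):
Day-of-year of January 19, 2073: 19.
Day-of-year of September 14, 2075: 257.
2073 has 365 days, so 365 − 19 = 346 days remain in 2073.
Full years: 2074: 365. Sum = 365.
Total: 346 + 365 + 257 = 968 days.
968 mod 7 = 2, so 2 days before Saturday is Thursday.

Thursday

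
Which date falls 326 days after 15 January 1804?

6 December 1804

Count 326 days after January 15, 1804:
January 1804: 31 − 15 = 16 days remain.
Then 10 full months totalling 304 days.
December 1–6, 1804: 6 days.
Total: 16 + 304 + 6 = 326 days.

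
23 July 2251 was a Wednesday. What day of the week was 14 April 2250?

Count forward from the earlier date (April 14, 2250) to the later (July 23, 2251):
Day-of-year of April 14, 2250: 104.
Day-of-year of July 23, 2251: 204.
2250 has 365 days, so 365 − 104 = 261 days remain in 2250.
Total: 261 + 204 = 465 days.
465 mod 7 = 3, so 3 days before Wednesday is Sunday.

Sunday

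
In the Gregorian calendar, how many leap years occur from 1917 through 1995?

Years divisible by 4: 1920, 1924, …, 1992 — 19 in all.
No century exceptions apply. Count: 19.

19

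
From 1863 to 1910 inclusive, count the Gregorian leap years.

Years divisible by 4 in [1863, 1910]: 1864, 1868, 1872, 1876, 1880, 1884, 1888, 1892, 1896, 1900, 1904, 1908.
Of these, 1900 is divisible by 100 but not 400, so not leap.
Leap years: 12 − 1 = 11.

11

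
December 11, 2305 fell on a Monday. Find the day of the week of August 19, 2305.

Saturday

Count forward from the earlier date (August 19, 2305) to the later (December 11, 2305):
August 2305: 31 − 19 = 12 days remain.
Then September (30), October (31), November (30): 30 + 31 + 30 = 91 days.
December 1–11, 2305: 11 days.
Total: 12 + 91 + 11 = 114 days.
114 mod 7 = 2, so 2 days before Monday is Saturday.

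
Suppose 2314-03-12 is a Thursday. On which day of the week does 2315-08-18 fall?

Wednesday

March 2314: 31 − 12 = 19 days remain.
Then 16 full months totalling 487 days.
August 1–18, 2315: 18 days.
Total: 19 + 487 + 18 = 524 days.
524 mod 7 = 6, so 6 days after Thursday is Wednesday.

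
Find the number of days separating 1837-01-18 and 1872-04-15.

From January 18, 1837 to January 18, 1872: 35 years, of which 8 contain a Feb 29 — 27×365 + 8×366 = 12783 days.
January 1872: 31 − 18 = 13 days remain.
Then February 1872 (29), March (31): 29 + 31 = 60 days.
April 1–15, 1872: 15 days.
Residual: 88 days.
Total: 12871 days.

12871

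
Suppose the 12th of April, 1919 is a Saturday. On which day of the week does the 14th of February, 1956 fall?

Day-of-year of April 12, 1919: 102.
Day-of-year of February 14, 1956: 45.
1919 has 365 days, so 365 − 102 = 263 days remain in 1919.
Full years 1920–1955: 27 common + 9 leap = 27×365 + 9×366 = 13149 days.
Total: 263 + 13149 + 45 = 13457 days.
13457 mod 7 = 3, so 3 days after Saturday is Tuesday.

Tuesday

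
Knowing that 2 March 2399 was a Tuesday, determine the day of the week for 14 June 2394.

Tuesday

Count forward from the earlier date (June 14, 2394) to the later (March 2, 2399):
Day-of-year of June 14, 2394: 165.
Day-of-year of March 2, 2399: 61.
2394 has 365 days, so 365 − 165 = 200 days remain in 2394.
Full years: 2395: 365; 2396: 366; 2397: 365; 2398: 365. Sum = 1461.
Total: 200 + 1461 + 61 = 1722 days.
1722 is a multiple of 7, so 14 June 2394 falls on the same weekday: Tuesday.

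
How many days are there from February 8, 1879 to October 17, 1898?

7191

From February 8, 1879 to February 8, 1898: 19 years, of which 5 contain a Feb 29 — 14×365 + 5×366 = 6940 days.
February 1898: 28 − 8 = 20 days remain (1898 is not a leap year, so February has 28 days).
Then March (31), April (30), May (31), June (30), July (31), August (31), September (30): 31 + 30 + 31 + 30 + 31 + 31 + 30 = 214 days.
October 1–17, 1898: 17 days.
Residual: 251 days.
Total: 7191 days.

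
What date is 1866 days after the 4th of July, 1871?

the 12th of August, 1876

Count 1866 days after July 4, 1871:
Day-of-year of July 4, 1871: 185.
Day-of-year of August 12, 1876: 225.
1871 has 365 days, so 365 − 185 = 180 days remain in 1871.
Full years: 1872: 366; 1873: 365; 1874: 365; 1875: 365. Sum = 1461.
Total: 180 + 1461 + 225 = 1866 days.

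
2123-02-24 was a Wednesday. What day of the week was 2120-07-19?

Friday

Count forward from the earlier date (July 19, 2120) to the later (February 24, 2123):
Day-of-year of July 19, 2120: 201.
Day-of-year of February 24, 2123: 55.
2120 has 366 days, so 366 − 201 = 165 days remain in 2120.
Full years: 2121: 365; 2122: 365. Sum = 730.
Total: 165 + 730 + 55 = 950 days.
950 mod 7 = 5, so 5 days before Wednesday is Friday.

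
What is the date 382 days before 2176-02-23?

2175-02-06

Count 382 days before February 23, 2176:
Day-of-year of February 6, 2175: 37.
Day-of-year of February 23, 2176: 54.
2175 has 365 days, so 365 − 37 = 328 days remain in 2175.
Total: 328 + 54 = 382 days.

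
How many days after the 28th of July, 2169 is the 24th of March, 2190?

7544

From July 28, 2169 to July 28, 2189: 20 years, of which 5 contain a Feb 29 — 15×365 + 5×366 = 7305 days.
July 2189: 31 − 28 = 3 days remain.
Then August (31), September (30), October (31), November (30), December (31), January (31), February 2190 (28): 31 + 30 + 31 + 30 + 31 + 31 + 28 = 212 days.
March 1–24, 2190: 24 days.
Residual: 239 days.
Total: 7544 days.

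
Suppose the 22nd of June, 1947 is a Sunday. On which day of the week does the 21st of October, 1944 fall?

Count forward from the earlier date (October 21, 1944) to the later (June 22, 1947):
Day-of-year of October 21, 1944: 295.
Day-of-year of June 22, 1947: 173.
1944 has 366 days, so 366 − 295 = 71 days remain in 1944.
Full years: 1945: 365; 1946: 365. Sum = 730.
Total: 71 + 730 + 173 = 974 days.
974 mod 7 = 1, so 1 day before Sunday is Saturday.

Saturday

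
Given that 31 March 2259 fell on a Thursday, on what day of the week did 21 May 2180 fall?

Sunday

Count forward from the earlier date (May 21, 2180) to the later (March 31, 2259):
Day-of-year of May 21, 2180: 142.
Day-of-year of March 31, 2259: 90.
2180 has 366 days, so 366 − 142 = 224 days remain in 2180.
Full years 2181–2258: 60 common + 18 leap = 60×365 + 18×366 = 28488 days.
Total: 224 + 28488 + 90 = 28802 days.
28802 mod 7 = 4, so 4 days before Thursday is Sunday.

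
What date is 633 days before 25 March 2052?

1 July 2050

Count 633 days before March 25, 2052:
Day-of-year of July 1, 2050: 182.
Day-of-year of March 25, 2052: 85.
2050 has 365 days, so 365 − 182 = 183 days remain in 2050.
Full years: 2051: 365. Sum = 365.
Total: 183 + 365 + 85 = 633 days.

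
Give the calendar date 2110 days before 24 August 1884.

14 November 1878

Count 2110 days before August 24, 1884:
Day-of-year of November 14, 1878: 318.
Day-of-year of August 24, 1884: 237.
1878 has 365 days, so 365 − 318 = 47 days remain in 1878.
Full years: 1879: 365; 1880: 366; 1881: 365; 1882: 365; 1883: 365. Sum = 1826.
Total: 47 + 1826 + 237 = 2110 days.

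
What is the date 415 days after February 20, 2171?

April 10, 2172

Count 415 days after February 20, 2171:
February 2171: 28 − 20 = 8 days remain (2171 is not a leap year, so February has 28 days).
Then 13 full months totalling 397 days.
April 1–10, 2172: 10 days.
Total: 8 + 397 + 10 = 415 days.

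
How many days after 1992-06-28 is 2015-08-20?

8453

Day-of-year of June 28, 1992: 180.
Day-of-year of August 20, 2015: 232.
1992 has 366 days, so 366 − 180 = 186 days remain in 1992.
Full years 1993–2014: 17 common + 5 leap = 17×365 + 5×366 = 8035 days.
Total: 186 + 8035 + 232 = 8453 days.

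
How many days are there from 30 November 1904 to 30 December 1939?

12813

From November 30, 1904 to November 30, 1939: 35 years, of which 8 contain a Feb 29 — 27×365 + 8×366 = 12783 days.
November 1939: 30 − 30 = 0 days remain.
December 1–30, 1939: 30 days.
Residual: 30 days.
Total: 12813 days.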